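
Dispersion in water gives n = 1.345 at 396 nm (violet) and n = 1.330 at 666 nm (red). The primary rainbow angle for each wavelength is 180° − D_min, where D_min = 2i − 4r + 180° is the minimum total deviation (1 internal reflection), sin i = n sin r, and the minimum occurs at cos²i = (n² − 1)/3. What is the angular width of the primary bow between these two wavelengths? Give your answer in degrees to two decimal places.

2.15°

At 396 nm (n = 1.345): cos²i = 0.26967 → i = 58.715°, r = 39.448°, D_min = 139.635°, rainbow angle = 40.365°.
At 666 nm (n = 1.330): cos²i = 0.25630 → i = 59.585°, r = 40.422°, D_min = 137.484°, rainbow angle = 42.516°.
Angular width = |40.365° − 42.516°| = 2.152°.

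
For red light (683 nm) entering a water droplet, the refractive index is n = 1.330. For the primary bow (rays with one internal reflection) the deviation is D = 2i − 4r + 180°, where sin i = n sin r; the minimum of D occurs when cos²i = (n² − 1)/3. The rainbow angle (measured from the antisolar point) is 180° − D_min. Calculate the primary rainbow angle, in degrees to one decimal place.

42.5°

cos²i = (1.76890 − 1)/3 = 0.25630; i = arccos(0.50626) = 59.585°.
sin r = sin 59.585°/1.330 = 0.64841; r = 40.422°.
D_min = 2·59.585° − 4·40.422° + 180° = 137.484°.
Rainbow angle = 180° − D_min = 42.516°.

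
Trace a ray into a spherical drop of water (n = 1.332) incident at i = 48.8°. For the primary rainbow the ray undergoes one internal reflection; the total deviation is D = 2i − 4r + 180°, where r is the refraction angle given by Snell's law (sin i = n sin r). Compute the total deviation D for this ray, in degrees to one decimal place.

sin r = sin 48.8° / 1.332 = 0.7524/1.332 = 0.5649; r = 34.39°.
D = 2·48.8° − 4·34.39° + 180° = 97.60° − 137.57° + 180° = 140.03°.

140.0°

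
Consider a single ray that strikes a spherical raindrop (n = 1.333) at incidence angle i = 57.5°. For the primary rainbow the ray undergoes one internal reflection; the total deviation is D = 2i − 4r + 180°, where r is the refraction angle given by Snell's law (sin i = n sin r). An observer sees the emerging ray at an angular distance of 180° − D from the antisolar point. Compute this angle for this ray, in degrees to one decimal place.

sin r = sin 57.5° / 1.333 = 0.8434/1.333 = 0.6327; r = 39.25°.
D = 2·57.5° − 4·39.25° + 180° = 115.00° − 157.00° + 180° = 138.00°.
Angle from antisolar point = 180° − D = 42.00°.

42.0°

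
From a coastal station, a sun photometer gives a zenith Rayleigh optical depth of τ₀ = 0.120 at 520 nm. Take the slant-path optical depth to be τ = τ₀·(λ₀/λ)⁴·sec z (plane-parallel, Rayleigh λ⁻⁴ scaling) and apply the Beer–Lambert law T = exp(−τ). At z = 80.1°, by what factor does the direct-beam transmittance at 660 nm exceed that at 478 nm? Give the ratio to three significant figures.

Airmass: sec 80.1° = 5.8164.
τ(660 nm) = 0.120 × (520/660)⁴ × 5.8164 = 0.120 × 0.3853 × 5.8164 = 0.2689.
τ(478 nm) = 0.120 × (520/478)⁴ × 5.8164 = 0.120 × 1.4006 × 5.8164 = 0.9775.
T(660)/T(478) = exp(τ_B − τ_A) = exp(0.7086) = 2.0311.

2.03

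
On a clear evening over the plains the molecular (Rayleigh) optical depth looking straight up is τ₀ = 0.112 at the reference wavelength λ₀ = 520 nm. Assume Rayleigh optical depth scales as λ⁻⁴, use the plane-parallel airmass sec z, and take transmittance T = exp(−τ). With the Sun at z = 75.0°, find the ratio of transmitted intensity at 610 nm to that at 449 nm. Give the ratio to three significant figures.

Airmass: sec 75.0° = 3.8637.
τ(610 nm) = 0.112 × (520/610)⁴ × 3.8637 = 0.112 × 0.5281 × 3.8637 = 0.2285.
τ(449 nm) = 0.112 × (520/449)⁴ × 3.8637 = 0.112 × 1.7990 × 3.8637 = 0.7785.
T(610)/T(449) = exp(τ_B − τ_A) = exp(0.5500) = 1.7332.

1.73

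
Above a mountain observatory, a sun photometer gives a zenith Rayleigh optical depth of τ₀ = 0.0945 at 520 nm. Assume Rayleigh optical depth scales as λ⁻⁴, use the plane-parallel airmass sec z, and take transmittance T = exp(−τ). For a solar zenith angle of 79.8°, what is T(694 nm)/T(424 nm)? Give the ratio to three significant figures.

2.83

Airmass: sec 79.8° = 5.6470.
τ(694 nm) = 0.0945 × (520/694)⁴ × 5.6470 = 0.0945 × 0.3152 × 5.6470 = 0.1682.
τ(424 nm) = 0.0945 × (520/424)⁴ × 5.6470 = 0.0945 × 2.2623 × 5.6470 = 1.2073.
T(694)/T(424) = exp(τ_B − τ_A) = exp(1.0391) = 2.8266.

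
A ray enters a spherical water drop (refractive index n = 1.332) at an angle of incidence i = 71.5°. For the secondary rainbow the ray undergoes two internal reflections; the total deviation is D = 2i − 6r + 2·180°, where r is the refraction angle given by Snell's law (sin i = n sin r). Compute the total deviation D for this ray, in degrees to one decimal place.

230.6°

sin r = sin 71.5° / 1.332 = 0.9483/1.332 = 0.7120; r = 45.39°.
D = 2·71.5° − 6·45.39° + 2·180° = 143.00° − 272.37° + 360° = 230.63°.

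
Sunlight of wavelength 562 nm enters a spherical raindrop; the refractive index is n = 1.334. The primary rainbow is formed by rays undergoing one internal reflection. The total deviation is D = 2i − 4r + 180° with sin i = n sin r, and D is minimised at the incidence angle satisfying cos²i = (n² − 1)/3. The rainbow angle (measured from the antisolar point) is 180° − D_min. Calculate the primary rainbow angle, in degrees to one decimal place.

cos²i = (1.77956 − 1)/3 = 0.25985; i = arccos(0.50976) = 59.352°.
sin r = sin 59.352°/1.334 = 0.64492; r = 40.159°.
D_min = 2·59.352° − 4·40.159° + 180° = 138.067°.
Rainbow angle = 180° − D_min = 41.933°.

41.9°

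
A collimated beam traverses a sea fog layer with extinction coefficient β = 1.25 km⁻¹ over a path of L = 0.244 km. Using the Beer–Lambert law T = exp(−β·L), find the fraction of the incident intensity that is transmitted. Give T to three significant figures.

0.737

τ = β·L = 1.25 × 0.244 = 0.3050.
T = exp(−0.3050) = 0.7371.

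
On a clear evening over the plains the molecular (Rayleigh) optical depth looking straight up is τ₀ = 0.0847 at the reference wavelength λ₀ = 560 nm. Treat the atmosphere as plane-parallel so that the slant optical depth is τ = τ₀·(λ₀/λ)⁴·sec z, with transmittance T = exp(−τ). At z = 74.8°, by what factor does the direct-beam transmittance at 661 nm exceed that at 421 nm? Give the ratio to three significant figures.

Airmass: sec 74.8° = 3.8140.
τ(661 nm) = 0.0847 × (560/661)⁴ × 3.8140 = 0.0847 × 0.5152 × 3.8140 = 0.1664.
τ(421 nm) = 0.0847 × (560/421)⁴ × 3.8140 = 0.0847 × 3.1306 × 3.8140 = 1.0113.
T(661)/T(421) = exp(τ_B − τ_A) = exp(0.8449) = 2.3278.

2.33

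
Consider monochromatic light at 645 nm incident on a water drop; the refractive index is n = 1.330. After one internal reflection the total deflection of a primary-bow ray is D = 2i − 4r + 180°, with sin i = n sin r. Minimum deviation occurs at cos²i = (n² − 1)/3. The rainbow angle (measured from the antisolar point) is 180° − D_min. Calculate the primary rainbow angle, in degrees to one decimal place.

42.5°

cos²i = (1.76890 − 1)/3 = 0.25630; i = arccos(0.50626) = 59.585°.
sin r = sin 59.585°/1.330 = 0.64841; r = 40.422°.
D_min = 2·59.585° − 4·40.422° + 180° = 137.484°.
Rainbow angle = 180° − D_min = 42.516°.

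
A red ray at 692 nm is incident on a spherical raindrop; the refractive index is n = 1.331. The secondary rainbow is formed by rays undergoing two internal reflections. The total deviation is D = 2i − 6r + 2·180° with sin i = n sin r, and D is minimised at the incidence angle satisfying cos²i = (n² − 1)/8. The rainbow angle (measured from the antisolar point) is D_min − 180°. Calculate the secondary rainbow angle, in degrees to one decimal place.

50.4°

cos²i = (1.77156 − 1)/8 = 0.09645; i = arccos(0.31056) = 71.907°.
sin r = sin 71.907°/1.331 = 0.71417; r = 45.575°.
D_min = 2·71.907° − 6·45.575° + 360° = 230.365°.
Rainbow angle = D_min − 180° = 50.365°.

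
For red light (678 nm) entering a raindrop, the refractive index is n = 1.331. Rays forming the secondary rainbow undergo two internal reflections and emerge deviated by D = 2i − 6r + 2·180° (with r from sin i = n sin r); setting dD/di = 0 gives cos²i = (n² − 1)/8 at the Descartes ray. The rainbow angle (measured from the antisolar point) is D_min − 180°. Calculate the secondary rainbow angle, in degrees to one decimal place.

cos²i = (1.77156 − 1)/8 = 0.09645; i = arccos(0.31056) = 71.907°.
sin r = sin 71.907°/1.331 = 0.71417; r = 45.575°.
D_min = 2·71.907° − 6·45.575° + 360° = 230.365°.
Rainbow angle = D_min − 180° = 50.365°.

50.4°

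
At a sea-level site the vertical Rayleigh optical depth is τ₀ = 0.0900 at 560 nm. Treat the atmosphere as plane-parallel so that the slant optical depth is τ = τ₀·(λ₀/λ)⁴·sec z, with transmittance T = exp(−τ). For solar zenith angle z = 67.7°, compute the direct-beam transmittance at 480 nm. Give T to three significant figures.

sec 67.7° = 2.6354.
τ = 0.0900 × (560/480)⁴ × 2.6354 = 0.0900 × 1.8526 × 2.6354 = 0.4394.
T = exp(−0.4394) = 0.6444.

0.644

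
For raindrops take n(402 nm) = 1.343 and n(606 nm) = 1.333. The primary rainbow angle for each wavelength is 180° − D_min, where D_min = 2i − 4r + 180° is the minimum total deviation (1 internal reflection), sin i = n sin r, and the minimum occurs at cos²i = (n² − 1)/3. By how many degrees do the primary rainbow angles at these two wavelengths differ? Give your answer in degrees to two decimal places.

At 402 nm (n = 1.343): cos²i = 0.26788 → i = 58.830°, r = 39.577°, D_min = 139.354°, rainbow angle = 40.646°.
At 606 nm (n = 1.333): cos²i = 0.25896 → i = 59.410°, r = 40.225°, D_min = 137.922°, rainbow angle = 42.078°.
Angular width = |40.646° − 42.078°| = 1.432°.

1.43°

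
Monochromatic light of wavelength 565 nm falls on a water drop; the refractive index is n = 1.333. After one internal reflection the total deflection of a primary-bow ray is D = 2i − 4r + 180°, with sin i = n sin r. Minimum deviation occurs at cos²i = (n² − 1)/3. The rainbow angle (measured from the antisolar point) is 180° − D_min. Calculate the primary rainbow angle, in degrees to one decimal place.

42.1°

cos²i = (1.77689 − 1)/3 = 0.25896; i = arccos(0.50888) = 59.410°.
sin r = sin 59.410°/1.333 = 0.64579; r = 40.225°.
D_min = 2·59.410° − 4·40.225° + 180° = 137.922°.
Rainbow angle = 180° − D_min = 42.078°.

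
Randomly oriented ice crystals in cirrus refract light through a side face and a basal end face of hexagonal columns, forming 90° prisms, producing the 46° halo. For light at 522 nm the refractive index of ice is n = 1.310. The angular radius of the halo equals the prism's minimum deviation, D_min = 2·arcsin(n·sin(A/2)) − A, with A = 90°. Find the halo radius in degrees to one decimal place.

n·sin(A/2) = 1.310 × sin 45° = 1.310 × 0.7071 = 0.9263.
D_min = 2·arcsin(0.9263) − 90° = 2 × 67.867° − 90° = 45.733°.

45.7°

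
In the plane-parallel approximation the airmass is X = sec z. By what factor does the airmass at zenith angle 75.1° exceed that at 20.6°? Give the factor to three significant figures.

X(75.1°)/X(20.6°) = sec 75.1° / sec 20.6° = cos 20.6° / cos 75.1° = 0.9361/0.2571 = 3.6404.

3.64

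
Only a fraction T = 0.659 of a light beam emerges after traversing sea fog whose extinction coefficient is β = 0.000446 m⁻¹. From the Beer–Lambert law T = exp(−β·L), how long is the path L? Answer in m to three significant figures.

935 m

Beer–Lambert: T = exp(−βL) ⇒ L = −ln(T)/β = −ln(0.659)/0.000446 = 0.4170/0.000446 = 935 m.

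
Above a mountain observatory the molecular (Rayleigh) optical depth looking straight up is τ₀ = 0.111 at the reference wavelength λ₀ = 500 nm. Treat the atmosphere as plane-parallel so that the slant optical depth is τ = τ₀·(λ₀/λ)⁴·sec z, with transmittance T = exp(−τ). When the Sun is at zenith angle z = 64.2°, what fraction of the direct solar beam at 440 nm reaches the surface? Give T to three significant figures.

sec 64.2° = 2.2976.
τ = 0.111 × (500/440)⁴ × 2.2976 = 0.111 × 1.6675 × 2.2976 = 0.4253.
T = exp(−0.4253) = 0.6536.

0.654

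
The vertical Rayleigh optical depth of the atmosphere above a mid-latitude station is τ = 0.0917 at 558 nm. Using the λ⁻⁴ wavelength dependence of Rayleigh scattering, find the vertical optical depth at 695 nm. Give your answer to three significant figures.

0.0381

τ(695 nm) = τ(558 nm) × (558/695)⁴ = 0.0917 × (0.8029)⁴ = 0.0917 × 0.4155 = 0.0381.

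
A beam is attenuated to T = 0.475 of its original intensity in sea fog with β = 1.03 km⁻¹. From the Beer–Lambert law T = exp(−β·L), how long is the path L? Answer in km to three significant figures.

Beer–Lambert: T = exp(−βL) ⇒ L = −ln(T)/β = −ln(0.475)/1.03 = 0.7444/1.03 = 0.7228 km.

0.723 km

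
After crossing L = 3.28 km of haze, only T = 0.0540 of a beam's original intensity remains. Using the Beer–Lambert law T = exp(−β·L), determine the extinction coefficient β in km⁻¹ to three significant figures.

0.890 km⁻¹

Beer–Lambert: T = exp(−βL) ⇒ β = −ln(T)/L = −ln(0.0540)/3.28 = 2.9188/3.28 = 0.8899 km⁻¹.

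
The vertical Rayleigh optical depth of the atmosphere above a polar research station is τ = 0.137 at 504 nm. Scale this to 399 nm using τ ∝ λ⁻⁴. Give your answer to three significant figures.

0.349

τ(399 nm) = τ(504 nm) × (504/399)⁴ = 0.137 × (1.2632)⁴ = 0.137 × 2.5458 = 0.3488.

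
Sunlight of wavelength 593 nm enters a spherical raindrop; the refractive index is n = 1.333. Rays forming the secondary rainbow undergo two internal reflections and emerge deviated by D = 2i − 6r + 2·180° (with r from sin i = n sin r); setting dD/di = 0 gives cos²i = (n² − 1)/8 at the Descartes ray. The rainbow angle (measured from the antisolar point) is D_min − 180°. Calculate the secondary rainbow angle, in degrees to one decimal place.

50.9°

cos²i = (1.77689 − 1)/8 = 0.09711; i = arccos(0.31163) = 71.843°.
sin r = sin 71.843°/1.333 = 0.71283; r = 45.466°.
D_min = 2·71.843° − 6·45.466° + 360° = 230.891°.
Rainbow angle = D_min − 180° = 50.891°.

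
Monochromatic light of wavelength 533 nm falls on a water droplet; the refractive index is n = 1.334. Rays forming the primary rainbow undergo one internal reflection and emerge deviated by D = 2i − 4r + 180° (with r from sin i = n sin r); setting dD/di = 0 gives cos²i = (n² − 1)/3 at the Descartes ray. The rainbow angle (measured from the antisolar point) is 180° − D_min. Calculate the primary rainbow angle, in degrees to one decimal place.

cos²i = (1.77956 − 1)/3 = 0.25985; i = arccos(0.50976) = 59.352°.
sin r = sin 59.352°/1.334 = 0.64492; r = 40.159°.
D_min = 2·59.352° − 4·40.159° + 180° = 138.067°.
Rainbow angle = 180° − D_min = 41.933°.

41.9°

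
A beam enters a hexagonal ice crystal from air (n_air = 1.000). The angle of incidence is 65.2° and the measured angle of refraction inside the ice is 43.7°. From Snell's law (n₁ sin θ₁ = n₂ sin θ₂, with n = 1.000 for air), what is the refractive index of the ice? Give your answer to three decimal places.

1.314

n = sin θ_i / sin θ_r = sin 65.2° / sin 43.7° = 0.9078 / 0.6909 = 1.3139.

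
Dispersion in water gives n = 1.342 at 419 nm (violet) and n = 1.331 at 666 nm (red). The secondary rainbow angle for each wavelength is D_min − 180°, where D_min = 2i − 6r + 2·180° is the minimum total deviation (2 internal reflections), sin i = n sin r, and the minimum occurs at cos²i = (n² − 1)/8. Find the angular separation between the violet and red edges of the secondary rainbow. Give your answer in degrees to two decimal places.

2.86°

At 419 nm (n = 1.342): cos²i = 0.10012 → i = 71.554°, r = 44.981°, D_min = 233.222°, rainbow angle = 53.222°.
At 666 nm (n = 1.331): cos²i = 0.09645 → i = 71.907°, r = 45.575°, D_min = 230.365°, rainbow angle = 50.365°.
Angular width = |53.222° − 50.365°| = 2.857°.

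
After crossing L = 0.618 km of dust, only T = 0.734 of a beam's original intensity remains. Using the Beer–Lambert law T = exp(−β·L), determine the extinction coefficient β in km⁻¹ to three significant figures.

0.500 km⁻¹

Beer–Lambert: T = exp(−βL) ⇒ β = −ln(T)/L = −ln(0.734)/0.618 = 0.3092/0.618 = 0.5004 km⁻¹.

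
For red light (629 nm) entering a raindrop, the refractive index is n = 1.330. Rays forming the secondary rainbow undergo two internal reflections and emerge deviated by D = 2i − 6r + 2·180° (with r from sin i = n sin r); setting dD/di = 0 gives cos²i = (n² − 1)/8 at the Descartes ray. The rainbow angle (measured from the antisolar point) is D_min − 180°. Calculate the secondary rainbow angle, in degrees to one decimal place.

50.1°

cos²i = (1.76890 − 1)/8 = 0.09611; i = arccos(0.31002) = 71.940°.
sin r = sin 71.940°/1.330 = 0.71483; r = 45.630°.
D_min = 2·71.940° − 6·45.630° + 360° = 230.101°.
Rainbow angle = D_min − 180° = 50.101°.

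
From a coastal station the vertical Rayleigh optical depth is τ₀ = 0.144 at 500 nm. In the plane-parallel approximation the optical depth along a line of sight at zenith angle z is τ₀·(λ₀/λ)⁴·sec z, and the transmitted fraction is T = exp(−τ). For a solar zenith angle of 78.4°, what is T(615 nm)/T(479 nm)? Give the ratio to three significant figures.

1.71

Airmass: sec 78.4° = 4.9732.
τ(615 nm) = 0.144 × (500/615)⁴ × 4.9732 = 0.144 × 0.4369 × 4.9732 = 0.3129.
τ(479 nm) = 0.144 × (500/479)⁴ × 4.9732 = 0.144 × 1.1872 × 4.9732 = 0.8502.
T(615)/T(479) = exp(τ_B − τ_A) = exp(0.5373) = 1.7115.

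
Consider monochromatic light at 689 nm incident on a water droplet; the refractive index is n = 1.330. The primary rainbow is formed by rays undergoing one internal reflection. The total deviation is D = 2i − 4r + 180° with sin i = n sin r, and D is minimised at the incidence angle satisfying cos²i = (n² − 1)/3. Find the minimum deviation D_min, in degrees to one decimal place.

137.5°

cos²i = (1.76890 − 1)/3 = 0.25630; i = arccos(0.50626) = 59.585°.
sin r = sin 59.585°/1.330 = 0.64841; r = 40.422°.
D_min = 2·59.585° − 4·40.422° + 180° = 137.484°.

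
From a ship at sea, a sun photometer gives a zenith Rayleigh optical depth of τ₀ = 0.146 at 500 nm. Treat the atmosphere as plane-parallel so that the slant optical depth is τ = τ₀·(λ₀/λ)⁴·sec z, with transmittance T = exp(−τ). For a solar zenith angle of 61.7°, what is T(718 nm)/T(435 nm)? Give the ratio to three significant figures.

1.59

Airmass: sec 61.7° = 2.1093.
τ(718 nm) = 0.146 × (500/718)⁴ × 2.1093 = 0.146 × 0.2352 × 2.1093 = 0.0724.
τ(435 nm) = 0.146 × (500/435)⁴ × 2.1093 = 0.146 × 1.7455 × 2.1093 = 0.5375.
T(718)/T(435) = exp(τ_B − τ_A) = exp(0.4651) = 1.5922.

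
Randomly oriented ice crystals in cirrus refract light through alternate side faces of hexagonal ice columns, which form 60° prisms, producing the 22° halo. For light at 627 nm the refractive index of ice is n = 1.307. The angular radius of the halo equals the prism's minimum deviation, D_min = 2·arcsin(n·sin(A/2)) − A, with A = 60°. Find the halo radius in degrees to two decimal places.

n·sin(A/2) = 1.307 × sin 30° = 1.307 × 0.5000 = 0.6535.
D_min = 2·arcsin(0.6535) − 60° = 2 × 40.806° − 60° = 21.612°.

21.61°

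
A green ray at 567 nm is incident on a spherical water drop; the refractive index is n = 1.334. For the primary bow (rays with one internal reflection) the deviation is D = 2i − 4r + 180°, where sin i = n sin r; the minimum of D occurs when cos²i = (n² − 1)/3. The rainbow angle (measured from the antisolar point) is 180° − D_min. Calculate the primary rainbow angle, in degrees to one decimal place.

cos²i = (1.77956 − 1)/3 = 0.25985; i = arccos(0.50976) = 59.352°.
sin r = sin 59.352°/1.334 = 0.64492; r = 40.159°.
D_min = 2·59.352° − 4·40.159° + 180° = 138.067°.
Rainbow angle = 180° − D_min = 41.933°.

41.9°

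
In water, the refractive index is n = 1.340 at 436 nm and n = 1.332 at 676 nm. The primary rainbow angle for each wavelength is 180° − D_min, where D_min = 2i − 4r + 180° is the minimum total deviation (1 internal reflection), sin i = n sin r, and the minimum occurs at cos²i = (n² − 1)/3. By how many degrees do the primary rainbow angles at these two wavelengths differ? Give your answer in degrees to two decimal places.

1.15°

At 436 nm (n = 1.340): cos²i = 0.26520 → i = 59.004°, r = 39.770°, D_min = 138.929°, rainbow angle = 41.071°.
At 676 nm (n = 1.332): cos²i = 0.25807 → i = 59.469°, r = 40.290°, D_min = 137.776°, rainbow angle = 42.224°.
Angular width = |41.071° − 42.224°| = 1.153°.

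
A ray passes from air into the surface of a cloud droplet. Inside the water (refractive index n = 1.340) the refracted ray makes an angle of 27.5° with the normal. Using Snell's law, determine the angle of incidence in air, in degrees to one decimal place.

38.2°

Snell: sin θ_i = n · sin θ_r = 1.340 × sin 27.5° = 1.340 × 0.4617 = 0.6187.
θ_i = arcsin(0.6187) = 38.22°.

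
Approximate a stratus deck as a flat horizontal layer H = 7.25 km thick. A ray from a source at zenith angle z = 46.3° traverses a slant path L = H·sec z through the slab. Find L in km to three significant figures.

sec z = 1/cos 46.3° = 1.4474.
L = 7.25 × 1.4474 = 10.494 km.

10.5 km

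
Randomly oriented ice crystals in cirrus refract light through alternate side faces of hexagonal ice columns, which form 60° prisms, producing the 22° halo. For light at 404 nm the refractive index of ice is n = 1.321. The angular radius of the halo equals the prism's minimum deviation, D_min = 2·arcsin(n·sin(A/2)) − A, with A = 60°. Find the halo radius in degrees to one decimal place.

n·sin(A/2) = 1.321 × sin 30° = 1.321 × 0.5000 = 0.6605.
D_min = 2·arcsin(0.6605) − 60° = 2 × 41.338° − 60° = 22.676°.

22.7°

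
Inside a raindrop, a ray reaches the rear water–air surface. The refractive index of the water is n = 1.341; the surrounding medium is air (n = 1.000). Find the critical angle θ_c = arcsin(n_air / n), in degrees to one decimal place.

sin θ_c = n_air / n = 1.000 / 1.341 = 0.7457.
θ_c = arcsin(0.7457) = 48.22°.

48.2°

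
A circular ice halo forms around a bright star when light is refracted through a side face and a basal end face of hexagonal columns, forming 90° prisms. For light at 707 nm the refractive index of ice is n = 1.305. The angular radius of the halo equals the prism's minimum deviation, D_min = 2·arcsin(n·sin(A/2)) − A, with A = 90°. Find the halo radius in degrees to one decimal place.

n·sin(A/2) = 1.305 × sin 45° = 1.305 × 0.7071 = 0.9228.
D_min = 2·arcsin(0.9228) − 90° = 2 × 67.335° − 90° = 44.670°.

44.7°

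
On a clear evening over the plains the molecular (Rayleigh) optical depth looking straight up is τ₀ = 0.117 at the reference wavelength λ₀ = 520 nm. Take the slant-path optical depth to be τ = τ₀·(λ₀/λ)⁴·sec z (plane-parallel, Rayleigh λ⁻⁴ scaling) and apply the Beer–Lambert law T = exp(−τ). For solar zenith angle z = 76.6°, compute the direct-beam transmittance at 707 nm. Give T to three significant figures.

0.863

sec 76.6° = 4.3150.
τ = 0.117 × (520/707)⁴ × 4.3150 = 0.117 × 0.2926 × 4.3150 = 0.1477.
T = exp(−0.1477) = 0.8627.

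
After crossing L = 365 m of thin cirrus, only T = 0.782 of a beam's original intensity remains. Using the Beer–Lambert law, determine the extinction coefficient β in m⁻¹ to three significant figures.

Beer–Lambert: T = exp(−βL) ⇒ β = −ln(T)/L = −ln(0.782)/365 = 0.2459/365 = 0.0006737 m⁻¹.

0.000674 m⁻¹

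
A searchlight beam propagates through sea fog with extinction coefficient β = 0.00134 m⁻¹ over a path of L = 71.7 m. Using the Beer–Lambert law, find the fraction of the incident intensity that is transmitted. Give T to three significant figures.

0.908

τ = β·L = 0.00134 × 71.7 = 0.0961.
T = exp(−0.0961) = 0.9084.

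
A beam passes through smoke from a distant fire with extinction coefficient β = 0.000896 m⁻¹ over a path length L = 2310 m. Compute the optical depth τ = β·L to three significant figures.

τ = β·L = 0.000896 × 2310 = 2.0698.

2.07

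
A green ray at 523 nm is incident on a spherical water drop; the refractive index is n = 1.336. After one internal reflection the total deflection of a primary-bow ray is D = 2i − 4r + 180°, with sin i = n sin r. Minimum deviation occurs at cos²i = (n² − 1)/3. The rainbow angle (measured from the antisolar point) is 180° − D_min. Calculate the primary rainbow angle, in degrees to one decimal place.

41.6°

cos²i = (1.78490 − 1)/3 = 0.26163; i = arccos(0.51150) = 59.236°.
sin r = sin 59.236°/1.336 = 0.64318; r = 40.029°.
D_min = 2·59.236° − 4·40.029° + 180° = 138.356°.
Rainbow angle = 180° − D_min = 41.644°.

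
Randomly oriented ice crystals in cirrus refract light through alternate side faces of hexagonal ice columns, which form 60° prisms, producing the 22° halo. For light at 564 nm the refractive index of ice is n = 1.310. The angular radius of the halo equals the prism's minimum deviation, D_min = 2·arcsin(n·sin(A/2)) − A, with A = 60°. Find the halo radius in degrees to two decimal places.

n·sin(A/2) = 1.310 × sin 30° = 1.310 × 0.5000 = 0.6550.
D_min = 2·arcsin(0.6550) − 60° = 2 × 40.920° − 60° = 21.839°.

21.84°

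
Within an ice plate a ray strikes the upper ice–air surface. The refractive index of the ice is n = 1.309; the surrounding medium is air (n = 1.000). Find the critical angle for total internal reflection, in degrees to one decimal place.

sin θ_c = n_air / n = 1.000 / 1.309 = 0.7639.
θ_c = arcsin(0.7639) = 49.81°.

49.8°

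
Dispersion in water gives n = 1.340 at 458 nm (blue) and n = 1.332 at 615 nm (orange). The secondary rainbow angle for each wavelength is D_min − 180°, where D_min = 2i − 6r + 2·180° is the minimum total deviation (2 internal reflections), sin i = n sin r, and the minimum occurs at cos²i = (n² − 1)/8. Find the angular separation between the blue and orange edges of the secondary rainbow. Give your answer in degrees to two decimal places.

2.08°

At 458 nm (n = 1.340): cos²i = 0.09945 → i = 71.618°, r = 45.088°, D_min = 232.709°, rainbow angle = 52.709°.
At 615 nm (n = 1.332): cos²i = 0.09678 → i = 71.875°, r = 45.520°, D_min = 230.628°, rainbow angle = 50.628°.
Angular width = |52.709° − 50.628°| = 2.080°.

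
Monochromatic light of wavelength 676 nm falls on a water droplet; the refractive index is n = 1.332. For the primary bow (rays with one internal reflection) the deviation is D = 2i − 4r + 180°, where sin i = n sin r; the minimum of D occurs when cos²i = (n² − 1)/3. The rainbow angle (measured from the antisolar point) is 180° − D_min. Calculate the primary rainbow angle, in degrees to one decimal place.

cos²i = (1.77422 − 1)/3 = 0.25807; i = arccos(0.50801) = 59.469°.
sin r = sin 59.469°/1.332 = 0.64666; r = 40.290°.
D_min = 2·59.469° − 4·40.290° + 180° = 137.776°.
Rainbow angle = 180° − D_min = 42.224°.

42.2°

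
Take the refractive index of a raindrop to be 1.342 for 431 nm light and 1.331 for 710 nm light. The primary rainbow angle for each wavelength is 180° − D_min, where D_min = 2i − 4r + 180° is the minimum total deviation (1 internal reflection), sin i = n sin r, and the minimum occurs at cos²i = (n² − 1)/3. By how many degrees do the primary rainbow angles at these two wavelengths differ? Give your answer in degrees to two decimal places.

At 431 nm (n = 1.342): cos²i = 0.26699 → i = 58.888°, r = 39.641°, D_min = 139.213°, rainbow angle = 40.787°.
At 710 nm (n = 1.331): cos²i = 0.25719 → i = 59.527°, r = 40.356°, D_min = 137.630°, rainbow angle = 42.370°.
Angular width = |40.787° − 42.370°| = 1.583°.

1.58°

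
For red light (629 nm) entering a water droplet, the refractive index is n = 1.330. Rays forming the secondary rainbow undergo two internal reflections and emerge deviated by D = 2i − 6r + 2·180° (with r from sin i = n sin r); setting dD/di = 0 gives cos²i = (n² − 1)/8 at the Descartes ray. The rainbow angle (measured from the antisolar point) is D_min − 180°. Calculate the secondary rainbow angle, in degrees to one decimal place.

50.1°

cos²i = (1.76890 − 1)/8 = 0.09611; i = arccos(0.31002) = 71.940°.
sin r = sin 71.940°/1.330 = 0.71483; r = 45.630°.
D_min = 2·71.940° − 6·45.630° + 360° = 230.101°.
Rainbow angle = D_min − 180° = 50.101°.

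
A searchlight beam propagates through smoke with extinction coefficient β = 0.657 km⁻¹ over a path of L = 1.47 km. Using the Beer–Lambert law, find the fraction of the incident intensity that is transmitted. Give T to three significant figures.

τ = β·L = 0.657 × 1.47 = 0.9658.
T = exp(−0.9658) = 0.3807.

0.381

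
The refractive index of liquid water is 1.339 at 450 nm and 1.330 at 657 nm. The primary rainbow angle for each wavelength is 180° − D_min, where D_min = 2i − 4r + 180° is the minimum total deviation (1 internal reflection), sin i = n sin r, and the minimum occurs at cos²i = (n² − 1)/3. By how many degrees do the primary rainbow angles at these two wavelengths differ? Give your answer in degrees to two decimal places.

At 450 nm (n = 1.339): cos²i = 0.26431 → i = 59.062°, r = 39.834°, D_min = 138.786°, rainbow angle = 41.214°.
At 657 nm (n = 1.330): cos²i = 0.25630 → i = 59.585°, r = 40.422°, D_min = 137.484°, rainbow angle = 42.516°.
Angular width = |41.214° − 42.516°| = 1.303°.

1.30°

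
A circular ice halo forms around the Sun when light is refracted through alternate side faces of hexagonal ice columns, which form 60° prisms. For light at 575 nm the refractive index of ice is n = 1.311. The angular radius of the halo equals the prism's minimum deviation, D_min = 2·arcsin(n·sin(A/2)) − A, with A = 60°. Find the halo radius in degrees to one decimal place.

n·sin(A/2) = 1.311 × sin 30° = 1.311 × 0.5000 = 0.6555.
D_min = 2·arcsin(0.6555) − 60° = 2 × 40.958° − 60° = 21.915°.

21.9°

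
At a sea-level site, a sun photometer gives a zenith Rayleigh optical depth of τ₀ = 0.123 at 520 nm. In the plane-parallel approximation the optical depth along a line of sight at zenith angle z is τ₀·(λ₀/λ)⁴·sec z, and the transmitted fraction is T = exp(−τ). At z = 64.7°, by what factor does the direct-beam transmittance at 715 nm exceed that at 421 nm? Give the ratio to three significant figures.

1.80

Airmass: sec 64.7° = 2.3400.
τ(715 nm) = 0.123 × (520/715)⁴ × 2.3400 = 0.123 × 0.2798 × 2.3400 = 0.0805.
τ(421 nm) = 0.123 × (520/421)⁴ × 2.3400 = 0.123 × 2.3275 × 2.3400 = 0.6699.
T(715)/T(421) = exp(τ_B − τ_A) = exp(0.5894) = 1.8028.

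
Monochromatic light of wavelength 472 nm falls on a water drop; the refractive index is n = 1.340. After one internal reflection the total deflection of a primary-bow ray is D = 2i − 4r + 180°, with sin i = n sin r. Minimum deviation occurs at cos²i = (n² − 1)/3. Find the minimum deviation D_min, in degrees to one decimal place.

138.9°

cos²i = (1.79560 − 1)/3 = 0.26520; i = arccos(0.51498) = 59.004°.
sin r = sin 59.004°/1.340 = 0.63971; r = 39.770°.
D_min = 2·59.004° − 4·39.770° + 180° = 138.929°.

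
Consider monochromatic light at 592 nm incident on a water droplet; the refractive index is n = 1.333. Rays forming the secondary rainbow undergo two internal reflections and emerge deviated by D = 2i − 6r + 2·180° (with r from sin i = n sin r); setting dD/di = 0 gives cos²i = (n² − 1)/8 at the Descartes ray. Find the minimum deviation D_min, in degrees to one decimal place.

230.9°

cos²i = (1.77689 − 1)/8 = 0.09711; i = arccos(0.31163) = 71.843°.
sin r = sin 71.843°/1.333 = 0.71283; r = 45.466°.
D_min = 2·71.843° − 6·45.466° + 360° = 230.891°.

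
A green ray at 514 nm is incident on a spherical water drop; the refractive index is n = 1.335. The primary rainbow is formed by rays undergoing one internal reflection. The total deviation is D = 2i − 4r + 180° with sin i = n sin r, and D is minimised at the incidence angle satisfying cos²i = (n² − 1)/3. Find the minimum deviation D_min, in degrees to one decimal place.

138.2°

cos²i = (1.78222 − 1)/3 = 0.26074; i = arccos(0.51063) = 59.294°.
sin r = sin 59.294°/1.335 = 0.64405; r = 40.094°.
D_min = 2·59.294° − 4·40.094° + 180° = 138.212°.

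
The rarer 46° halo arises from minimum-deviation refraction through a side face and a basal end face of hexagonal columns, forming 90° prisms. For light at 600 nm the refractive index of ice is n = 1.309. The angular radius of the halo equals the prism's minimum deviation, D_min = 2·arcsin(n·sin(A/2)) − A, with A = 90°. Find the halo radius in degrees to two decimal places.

45.52°

n·sin(A/2) = 1.309 × sin 45° = 1.309 × 0.7071 = 0.9256.
D_min = 2·arcsin(0.9256) − 90° = 2 × 67.759° − 90° = 45.519°.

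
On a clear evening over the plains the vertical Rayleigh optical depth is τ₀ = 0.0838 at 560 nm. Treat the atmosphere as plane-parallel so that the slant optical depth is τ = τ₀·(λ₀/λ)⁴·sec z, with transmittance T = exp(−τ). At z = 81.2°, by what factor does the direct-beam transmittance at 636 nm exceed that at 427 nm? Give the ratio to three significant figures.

3.64

Airmass: sec 81.2° = 6.5366.
τ(636 nm) = 0.0838 × (560/636)⁴ × 6.5366 = 0.0838 × 0.6011 × 6.5366 = 0.3292.
τ(427 nm) = 0.0838 × (560/427)⁴ × 6.5366 = 0.0838 × 2.9583 × 6.5366 = 1.6204.
T(636)/T(427) = exp(τ_B − τ_A) = exp(1.2912) = 3.6371.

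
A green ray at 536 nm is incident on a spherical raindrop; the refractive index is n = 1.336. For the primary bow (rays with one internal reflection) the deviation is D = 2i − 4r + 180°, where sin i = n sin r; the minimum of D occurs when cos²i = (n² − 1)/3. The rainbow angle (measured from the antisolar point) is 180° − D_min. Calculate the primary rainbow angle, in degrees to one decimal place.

41.6°

cos²i = (1.78490 − 1)/3 = 0.26163; i = arccos(0.51150) = 59.236°.
sin r = sin 59.236°/1.336 = 0.64318; r = 40.029°.
D_min = 2·59.236° − 4·40.029° + 180° = 138.356°.
Rainbow angle = 180° − D_min = 41.644°.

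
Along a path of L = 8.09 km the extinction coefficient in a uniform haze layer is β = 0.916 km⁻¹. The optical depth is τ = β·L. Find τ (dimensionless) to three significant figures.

τ = β·L = 0.916 × 8.09 = 7.4104.

7.41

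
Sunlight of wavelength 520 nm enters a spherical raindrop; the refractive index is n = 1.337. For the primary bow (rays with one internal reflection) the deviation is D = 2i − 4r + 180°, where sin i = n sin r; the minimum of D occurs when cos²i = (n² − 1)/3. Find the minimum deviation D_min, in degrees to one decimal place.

138.5°

cos²i = (1.78757 − 1)/3 = 0.26252; i = arccos(0.51237) = 59.178°.
sin r = sin 59.178°/1.337 = 0.64231; r = 39.964°.
D_min = 2·59.178° − 4·39.964° + 180° = 138.500°.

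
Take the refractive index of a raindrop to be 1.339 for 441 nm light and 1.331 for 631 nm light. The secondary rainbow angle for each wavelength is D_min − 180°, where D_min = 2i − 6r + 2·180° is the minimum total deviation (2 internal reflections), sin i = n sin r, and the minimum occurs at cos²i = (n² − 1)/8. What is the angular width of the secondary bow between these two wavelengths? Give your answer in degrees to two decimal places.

2.09°

At 441 nm (n = 1.339): cos²i = 0.09912 → i = 71.650°, r = 45.141°, D_min = 232.451°, rainbow angle = 52.451°.
At 631 nm (n = 1.331): cos²i = 0.09645 → i = 71.907°, r = 45.575°, D_min = 230.365°, rainbow angle = 50.365°.
Angular width = |52.451° − 50.365°| = 2.086°.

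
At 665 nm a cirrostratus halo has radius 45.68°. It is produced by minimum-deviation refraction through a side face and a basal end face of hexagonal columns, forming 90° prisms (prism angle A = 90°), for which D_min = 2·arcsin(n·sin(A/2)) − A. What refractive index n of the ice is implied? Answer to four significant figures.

Rearranging: n = sin((D_min + A)/2) / sin(A/2).
(D_min + A)/2 = (45.68° + 90°)/2 = 67.840°.
n = sin 67.840° / sin 45° = 0.9261 / 0.7071 = 1.3098.

1.310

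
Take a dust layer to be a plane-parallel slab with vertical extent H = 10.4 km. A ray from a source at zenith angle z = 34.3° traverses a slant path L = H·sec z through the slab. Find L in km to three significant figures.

sec z = 1/cos 34.3° = 1.2105.
L = 10.4 × 1.2105 = 12.589 km.

12.6 km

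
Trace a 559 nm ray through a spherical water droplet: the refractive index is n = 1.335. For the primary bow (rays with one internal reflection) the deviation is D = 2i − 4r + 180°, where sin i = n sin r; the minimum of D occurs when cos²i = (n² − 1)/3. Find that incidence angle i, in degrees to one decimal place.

cos²i = (1.335² − 1)/3 = (1.78222 − 1)/3 = 0.26074.
cos i = 0.51063, so i = 59.294°.

59.3°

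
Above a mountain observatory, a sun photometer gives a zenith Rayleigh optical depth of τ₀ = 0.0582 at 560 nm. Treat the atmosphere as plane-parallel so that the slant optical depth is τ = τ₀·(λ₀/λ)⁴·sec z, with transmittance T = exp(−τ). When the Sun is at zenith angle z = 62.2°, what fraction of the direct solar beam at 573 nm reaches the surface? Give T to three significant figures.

sec 62.2° = 2.1441.
τ = 0.0582 × (560/573)⁴ × 2.1441 = 0.0582 × 0.9123 × 2.1441 = 0.1138.
T = exp(−0.1138) = 0.8924.

0.892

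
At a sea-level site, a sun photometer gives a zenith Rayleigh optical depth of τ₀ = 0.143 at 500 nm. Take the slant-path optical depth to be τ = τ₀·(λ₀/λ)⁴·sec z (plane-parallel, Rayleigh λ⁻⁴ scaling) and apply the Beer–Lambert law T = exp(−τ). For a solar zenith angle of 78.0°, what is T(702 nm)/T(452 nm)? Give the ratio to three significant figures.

Airmass: sec 78.0° = 4.8097.
τ(702 nm) = 0.143 × (500/702)⁴ × 4.8097 = 0.143 × 0.2574 × 4.8097 = 0.1770.
τ(452 nm) = 0.143 × (500/452)⁴ × 4.8097 = 0.143 × 1.4974 × 4.8097 = 1.0299.
T(702)/T(452) = exp(τ_B − τ_A) = exp(0.8529) = 2.3464.

2.35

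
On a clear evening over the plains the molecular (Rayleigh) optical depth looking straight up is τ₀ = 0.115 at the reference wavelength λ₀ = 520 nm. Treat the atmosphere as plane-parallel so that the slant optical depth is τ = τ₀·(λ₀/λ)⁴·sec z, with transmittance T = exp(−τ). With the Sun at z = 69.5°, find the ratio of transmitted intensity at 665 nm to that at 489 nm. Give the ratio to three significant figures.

Airmass: sec 69.5° = 2.8555.
τ(665 nm) = 0.115 × (520/665)⁴ × 2.8555 = 0.115 × 0.3739 × 2.8555 = 0.1228.
τ(489 nm) = 0.115 × (520/489)⁴ × 2.8555 = 0.115 × 1.2787 × 2.8555 = 0.4199.
T(665)/T(489) = exp(τ_B − τ_A) = exp(0.2971) = 1.3460.

1.35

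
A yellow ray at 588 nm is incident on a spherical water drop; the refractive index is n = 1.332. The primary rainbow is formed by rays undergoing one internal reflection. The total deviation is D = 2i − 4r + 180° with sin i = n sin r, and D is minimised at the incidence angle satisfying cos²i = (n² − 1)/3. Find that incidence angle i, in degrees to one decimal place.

59.5°

cos²i = (1.332² − 1)/3 = (1.77422 − 1)/3 = 0.25807.
cos i = 0.50801, so i = 59.469°.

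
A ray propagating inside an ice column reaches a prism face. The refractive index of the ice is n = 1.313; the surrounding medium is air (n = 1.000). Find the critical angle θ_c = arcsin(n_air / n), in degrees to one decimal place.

49.6°

sin θ_c = n_air / n = 1.000 / 1.313 = 0.7616.
θ_c = arcsin(0.7616) = 49.61°.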